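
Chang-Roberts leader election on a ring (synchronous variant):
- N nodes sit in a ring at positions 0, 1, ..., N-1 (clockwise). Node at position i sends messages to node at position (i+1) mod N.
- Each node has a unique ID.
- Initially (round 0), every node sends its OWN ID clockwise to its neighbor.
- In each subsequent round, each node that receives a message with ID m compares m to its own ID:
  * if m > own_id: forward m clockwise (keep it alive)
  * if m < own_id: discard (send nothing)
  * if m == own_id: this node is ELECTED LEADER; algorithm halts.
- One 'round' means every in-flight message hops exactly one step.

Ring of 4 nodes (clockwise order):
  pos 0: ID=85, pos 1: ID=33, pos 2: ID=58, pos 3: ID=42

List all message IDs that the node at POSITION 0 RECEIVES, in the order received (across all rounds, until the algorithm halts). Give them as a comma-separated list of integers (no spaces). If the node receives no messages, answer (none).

Answer: 42,58,85

Derivation:
Round 1: pos1(id33) recv 85: fwd; pos2(id58) recv 33: drop; pos3(id42) recv 58: fwd; pos0(id85) recv 42: drop
Round 2: pos2(id58) recv 85: fwd; pos0(id85) recv 58: drop
Round 3: pos3(id42) recv 85: fwd
Round 4: pos0(id85) recv 85: ELECTED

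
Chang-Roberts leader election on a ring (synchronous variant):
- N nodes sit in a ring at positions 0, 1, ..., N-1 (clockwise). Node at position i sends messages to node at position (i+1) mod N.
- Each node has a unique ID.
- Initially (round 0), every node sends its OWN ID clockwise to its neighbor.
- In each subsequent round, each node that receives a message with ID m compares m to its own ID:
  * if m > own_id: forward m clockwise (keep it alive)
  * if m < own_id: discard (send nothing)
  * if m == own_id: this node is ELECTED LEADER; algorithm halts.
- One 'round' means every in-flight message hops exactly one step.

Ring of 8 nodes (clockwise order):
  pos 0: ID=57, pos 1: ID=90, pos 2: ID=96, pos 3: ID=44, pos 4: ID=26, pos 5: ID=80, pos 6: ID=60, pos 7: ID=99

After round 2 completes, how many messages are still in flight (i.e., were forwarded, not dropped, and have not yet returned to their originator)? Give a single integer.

Answer: 2

Derivation:
Round 1: pos1(id90) recv 57: drop; pos2(id96) recv 90: drop; pos3(id44) recv 96: fwd; pos4(id26) recv 44: fwd; pos5(id80) recv 26: drop; pos6(id60) recv 80: fwd; pos7(id99) recv 60: drop; pos0(id57) recv 99: fwd
Round 2: pos4(id26) recv 96: fwd; pos5(id80) recv 44: drop; pos7(id99) recv 80: drop; pos1(id90) recv 99: fwd
After round 2: 2 messages still in flight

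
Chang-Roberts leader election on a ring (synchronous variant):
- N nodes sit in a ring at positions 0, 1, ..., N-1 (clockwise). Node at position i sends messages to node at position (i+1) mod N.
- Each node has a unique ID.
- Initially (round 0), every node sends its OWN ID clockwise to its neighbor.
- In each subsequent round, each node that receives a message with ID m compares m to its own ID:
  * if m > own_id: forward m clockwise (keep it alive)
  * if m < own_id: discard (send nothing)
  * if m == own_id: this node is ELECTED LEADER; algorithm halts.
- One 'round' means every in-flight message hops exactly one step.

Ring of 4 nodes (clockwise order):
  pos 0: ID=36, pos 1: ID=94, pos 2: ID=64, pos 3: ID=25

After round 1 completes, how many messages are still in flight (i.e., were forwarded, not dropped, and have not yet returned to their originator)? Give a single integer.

Answer: 2

Derivation:
Round 1: pos1(id94) recv 36: drop; pos2(id64) recv 94: fwd; pos3(id25) recv 64: fwd; pos0(id36) recv 25: drop
After round 1: 2 messages still in flight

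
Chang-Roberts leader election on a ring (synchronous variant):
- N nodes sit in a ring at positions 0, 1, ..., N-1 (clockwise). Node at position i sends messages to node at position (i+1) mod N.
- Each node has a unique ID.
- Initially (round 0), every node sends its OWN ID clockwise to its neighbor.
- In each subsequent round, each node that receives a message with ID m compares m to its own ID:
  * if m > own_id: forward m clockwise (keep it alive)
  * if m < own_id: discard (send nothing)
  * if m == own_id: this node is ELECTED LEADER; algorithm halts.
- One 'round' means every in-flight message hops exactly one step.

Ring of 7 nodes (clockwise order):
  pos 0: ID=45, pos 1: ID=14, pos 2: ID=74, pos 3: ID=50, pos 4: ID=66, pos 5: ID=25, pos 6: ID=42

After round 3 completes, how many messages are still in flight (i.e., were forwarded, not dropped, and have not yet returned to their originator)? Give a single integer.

Answer: 2

Derivation:
Round 1: pos1(id14) recv 45: fwd; pos2(id74) recv 14: drop; pos3(id50) recv 74: fwd; pos4(id66) recv 50: drop; pos5(id25) recv 66: fwd; pos6(id42) recv 25: drop; pos0(id45) recv 42: drop
Round 2: pos2(id74) recv 45: drop; pos4(id66) recv 74: fwd; pos6(id42) recv 66: fwd
Round 3: pos5(id25) recv 74: fwd; pos0(id45) recv 66: fwd
After round 3: 2 messages still in flight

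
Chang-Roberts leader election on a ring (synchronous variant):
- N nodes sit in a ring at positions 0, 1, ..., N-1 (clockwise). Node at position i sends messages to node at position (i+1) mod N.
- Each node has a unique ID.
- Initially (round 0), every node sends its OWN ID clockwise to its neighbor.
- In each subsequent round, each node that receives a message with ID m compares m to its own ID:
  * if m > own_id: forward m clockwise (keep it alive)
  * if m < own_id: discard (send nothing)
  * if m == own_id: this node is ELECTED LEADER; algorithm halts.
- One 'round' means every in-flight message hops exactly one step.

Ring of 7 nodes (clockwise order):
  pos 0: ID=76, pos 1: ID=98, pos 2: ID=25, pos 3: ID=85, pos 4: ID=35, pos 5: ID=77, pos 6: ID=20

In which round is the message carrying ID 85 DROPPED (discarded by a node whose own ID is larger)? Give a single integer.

Answer: 5

Derivation:
Round 1: pos1(id98) recv 76: drop; pos2(id25) recv 98: fwd; pos3(id85) recv 25: drop; pos4(id35) recv 85: fwd; pos5(id77) recv 35: drop; pos6(id20) recv 77: fwd; pos0(id76) recv 20: drop
Round 2: pos3(id85) recv 98: fwd; pos5(id77) recv 85: fwd; pos0(id76) recv 77: fwd
Round 3: pos4(id35) recv 98: fwd; pos6(id20) recv 85: fwd; pos1(id98) recv 77: drop
Round 4: pos5(id77) recv 98: fwd; pos0(id76) recv 85: fwd
Round 5: pos6(id20) recv 98: fwd; pos1(id98) recv 85: drop
Round 6: pos0(id76) recv 98: fwd
Round 7: pos1(id98) recv 98: ELECTED
Message ID 85 originates at pos 3; dropped at pos 1 in round 5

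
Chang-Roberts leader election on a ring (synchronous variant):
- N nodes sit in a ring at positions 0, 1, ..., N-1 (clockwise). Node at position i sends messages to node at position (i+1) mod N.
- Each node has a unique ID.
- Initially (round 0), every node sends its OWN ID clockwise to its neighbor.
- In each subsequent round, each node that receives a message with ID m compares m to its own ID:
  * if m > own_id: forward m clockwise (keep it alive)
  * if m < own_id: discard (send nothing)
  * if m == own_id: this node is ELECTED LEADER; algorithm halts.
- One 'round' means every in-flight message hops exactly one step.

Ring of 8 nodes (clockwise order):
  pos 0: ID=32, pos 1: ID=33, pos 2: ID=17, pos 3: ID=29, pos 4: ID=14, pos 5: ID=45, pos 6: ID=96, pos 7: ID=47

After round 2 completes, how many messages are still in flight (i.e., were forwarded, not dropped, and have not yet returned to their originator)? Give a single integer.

Answer: 3

Derivation:
Round 1: pos1(id33) recv 32: drop; pos2(id17) recv 33: fwd; pos3(id29) recv 17: drop; pos4(id14) recv 29: fwd; pos5(id45) recv 14: drop; pos6(id96) recv 45: drop; pos7(id47) recv 96: fwd; pos0(id32) recv 47: fwd
Round 2: pos3(id29) recv 33: fwd; pos5(id45) recv 29: drop; pos0(id32) recv 96: fwd; pos1(id33) recv 47: fwd
After round 2: 3 messages still in flight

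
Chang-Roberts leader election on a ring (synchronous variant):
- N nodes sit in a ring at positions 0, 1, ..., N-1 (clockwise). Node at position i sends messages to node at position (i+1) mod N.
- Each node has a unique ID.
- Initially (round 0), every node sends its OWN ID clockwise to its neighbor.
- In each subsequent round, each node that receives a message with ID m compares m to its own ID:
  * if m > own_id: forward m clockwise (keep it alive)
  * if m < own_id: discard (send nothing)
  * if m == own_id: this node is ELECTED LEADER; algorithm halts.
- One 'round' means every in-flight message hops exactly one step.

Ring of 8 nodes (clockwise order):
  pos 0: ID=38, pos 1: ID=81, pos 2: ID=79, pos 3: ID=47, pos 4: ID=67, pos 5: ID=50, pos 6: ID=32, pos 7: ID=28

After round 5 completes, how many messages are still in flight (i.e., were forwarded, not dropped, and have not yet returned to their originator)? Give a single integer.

Round 1: pos1(id81) recv 38: drop; pos2(id79) recv 81: fwd; pos3(id47) recv 79: fwd; pos4(id67) recv 47: drop; pos5(id50) recv 67: fwd; pos6(id32) recv 50: fwd; pos7(id28) recv 32: fwd; pos0(id38) recv 28: drop
Round 2: pos3(id47) recv 81: fwd; pos4(id67) recv 79: fwd; pos6(id32) recv 67: fwd; pos7(id28) recv 50: fwd; pos0(id38) recv 32: drop
Round 3: pos4(id67) recv 81: fwd; pos5(id50) recv 79: fwd; pos7(id28) recv 67: fwd; pos0(id38) recv 50: fwd
Round 4: pos5(id50) recv 81: fwd; pos6(id32) recv 79: fwd; pos0(id38) recv 67: fwd; pos1(id81) recv 50: drop
Round 5: pos6(id32) recv 81: fwd; pos7(id28) recv 79: fwd; pos1(id81) recv 67: drop
After round 5: 2 messages still in flight

Answer: 2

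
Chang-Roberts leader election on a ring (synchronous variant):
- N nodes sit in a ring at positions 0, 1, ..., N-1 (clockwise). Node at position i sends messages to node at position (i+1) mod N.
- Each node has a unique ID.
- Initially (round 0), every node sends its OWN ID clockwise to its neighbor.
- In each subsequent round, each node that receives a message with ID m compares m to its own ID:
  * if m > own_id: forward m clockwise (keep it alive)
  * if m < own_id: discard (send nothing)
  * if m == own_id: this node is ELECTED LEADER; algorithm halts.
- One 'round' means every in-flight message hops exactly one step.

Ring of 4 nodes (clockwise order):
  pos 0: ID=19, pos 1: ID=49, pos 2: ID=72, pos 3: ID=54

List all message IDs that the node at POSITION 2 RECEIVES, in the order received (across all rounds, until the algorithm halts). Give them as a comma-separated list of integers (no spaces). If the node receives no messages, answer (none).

Round 1: pos1(id49) recv 19: drop; pos2(id72) recv 49: drop; pos3(id54) recv 72: fwd; pos0(id19) recv 54: fwd
Round 2: pos0(id19) recv 72: fwd; pos1(id49) recv 54: fwd
Round 3: pos1(id49) recv 72: fwd; pos2(id72) recv 54: drop
Round 4: pos2(id72) recv 72: ELECTED

Answer: 49,54,72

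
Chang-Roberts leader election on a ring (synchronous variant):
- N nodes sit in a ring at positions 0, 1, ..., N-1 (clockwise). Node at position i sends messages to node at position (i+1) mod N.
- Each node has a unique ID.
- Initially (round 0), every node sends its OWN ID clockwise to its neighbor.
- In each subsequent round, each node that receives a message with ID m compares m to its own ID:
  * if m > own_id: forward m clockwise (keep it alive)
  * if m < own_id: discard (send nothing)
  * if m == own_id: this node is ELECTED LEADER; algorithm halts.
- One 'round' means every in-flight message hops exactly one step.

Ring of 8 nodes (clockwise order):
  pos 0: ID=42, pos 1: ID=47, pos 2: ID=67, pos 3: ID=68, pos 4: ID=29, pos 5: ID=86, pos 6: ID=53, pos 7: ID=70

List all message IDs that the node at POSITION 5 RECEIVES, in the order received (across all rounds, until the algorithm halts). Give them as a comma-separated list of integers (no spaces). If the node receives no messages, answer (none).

Answer: 29,68,70,86

Derivation:
Round 1: pos1(id47) recv 42: drop; pos2(id67) recv 47: drop; pos3(id68) recv 67: drop; pos4(id29) recv 68: fwd; pos5(id86) recv 29: drop; pos6(id53) recv 86: fwd; pos7(id70) recv 53: drop; pos0(id42) recv 70: fwd
Round 2: pos5(id86) recv 68: drop; pos7(id70) recv 86: fwd; pos1(id47) recv 70: fwd
Round 3: pos0(id42) recv 86: fwd; pos2(id67) recv 70: fwd
Round 4: pos1(id47) recv 86: fwd; pos3(id68) recv 70: fwd
Round 5: pos2(id67) recv 86: fwd; pos4(id29) recv 70: fwd
Round 6: pos3(id68) recv 86: fwd; pos5(id86) recv 70: drop
Round 7: pos4(id29) recv 86: fwd
Round 8: pos5(id86) recv 86: ELECTED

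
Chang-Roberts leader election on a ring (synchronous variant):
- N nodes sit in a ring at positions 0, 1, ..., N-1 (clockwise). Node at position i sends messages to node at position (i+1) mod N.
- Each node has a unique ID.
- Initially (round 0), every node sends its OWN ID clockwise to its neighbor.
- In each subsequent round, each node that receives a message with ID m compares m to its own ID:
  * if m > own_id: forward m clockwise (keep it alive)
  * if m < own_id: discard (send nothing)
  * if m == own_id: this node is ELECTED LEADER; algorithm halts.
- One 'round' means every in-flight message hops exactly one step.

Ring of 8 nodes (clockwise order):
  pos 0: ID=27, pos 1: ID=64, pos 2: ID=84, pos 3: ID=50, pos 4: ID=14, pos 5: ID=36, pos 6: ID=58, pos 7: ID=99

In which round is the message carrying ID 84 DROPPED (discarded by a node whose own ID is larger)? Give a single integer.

Answer: 5

Derivation:
Round 1: pos1(id64) recv 27: drop; pos2(id84) recv 64: drop; pos3(id50) recv 84: fwd; pos4(id14) recv 50: fwd; pos5(id36) recv 14: drop; pos6(id58) recv 36: drop; pos7(id99) recv 58: drop; pos0(id27) recv 99: fwd
Round 2: pos4(id14) recv 84: fwd; pos5(id36) recv 50: fwd; pos1(id64) recv 99: fwd
Round 3: pos5(id36) recv 84: fwd; pos6(id58) recv 50: drop; pos2(id84) recv 99: fwd
Round 4: pos6(id58) recv 84: fwd; pos3(id50) recv 99: fwd
Round 5: pos7(id99) recv 84: drop; pos4(id14) recv 99: fwd
Round 6: pos5(id36) recv 99: fwd
Round 7: pos6(id58) recv 99: fwd
Round 8: pos7(id99) recv 99: ELECTED
Message ID 84 originates at pos 2; dropped at pos 7 in round 5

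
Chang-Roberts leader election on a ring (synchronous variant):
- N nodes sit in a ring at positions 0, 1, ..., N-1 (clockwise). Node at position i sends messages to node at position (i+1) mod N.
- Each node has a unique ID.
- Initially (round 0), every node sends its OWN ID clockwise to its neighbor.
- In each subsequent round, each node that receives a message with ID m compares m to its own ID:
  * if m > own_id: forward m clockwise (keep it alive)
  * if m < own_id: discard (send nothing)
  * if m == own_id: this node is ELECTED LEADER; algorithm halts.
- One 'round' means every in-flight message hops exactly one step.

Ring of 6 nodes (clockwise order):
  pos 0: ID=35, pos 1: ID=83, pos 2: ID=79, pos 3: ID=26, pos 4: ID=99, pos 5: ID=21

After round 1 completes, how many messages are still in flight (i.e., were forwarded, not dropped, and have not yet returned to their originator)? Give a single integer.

Round 1: pos1(id83) recv 35: drop; pos2(id79) recv 83: fwd; pos3(id26) recv 79: fwd; pos4(id99) recv 26: drop; pos5(id21) recv 99: fwd; pos0(id35) recv 21: drop
After round 1: 3 messages still in flight

Answer: 3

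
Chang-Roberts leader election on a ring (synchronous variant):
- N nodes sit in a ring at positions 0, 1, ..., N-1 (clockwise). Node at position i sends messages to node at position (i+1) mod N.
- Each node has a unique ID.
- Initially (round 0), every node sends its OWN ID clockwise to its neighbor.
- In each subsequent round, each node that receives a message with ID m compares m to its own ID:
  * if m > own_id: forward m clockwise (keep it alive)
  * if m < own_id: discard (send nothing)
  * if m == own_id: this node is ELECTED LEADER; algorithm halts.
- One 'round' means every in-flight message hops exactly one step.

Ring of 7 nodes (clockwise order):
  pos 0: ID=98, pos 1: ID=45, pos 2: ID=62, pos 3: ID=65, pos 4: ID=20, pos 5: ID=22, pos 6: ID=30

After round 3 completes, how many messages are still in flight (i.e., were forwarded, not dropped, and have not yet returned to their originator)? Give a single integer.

Answer: 2

Derivation:
Round 1: pos1(id45) recv 98: fwd; pos2(id62) recv 45: drop; pos3(id65) recv 62: drop; pos4(id20) recv 65: fwd; pos5(id22) recv 20: drop; pos6(id30) recv 22: drop; pos0(id98) recv 30: drop
Round 2: pos2(id62) recv 98: fwd; pos5(id22) recv 65: fwd
Round 3: pos3(id65) recv 98: fwd; pos6(id30) recv 65: fwd
After round 3: 2 messages still in flight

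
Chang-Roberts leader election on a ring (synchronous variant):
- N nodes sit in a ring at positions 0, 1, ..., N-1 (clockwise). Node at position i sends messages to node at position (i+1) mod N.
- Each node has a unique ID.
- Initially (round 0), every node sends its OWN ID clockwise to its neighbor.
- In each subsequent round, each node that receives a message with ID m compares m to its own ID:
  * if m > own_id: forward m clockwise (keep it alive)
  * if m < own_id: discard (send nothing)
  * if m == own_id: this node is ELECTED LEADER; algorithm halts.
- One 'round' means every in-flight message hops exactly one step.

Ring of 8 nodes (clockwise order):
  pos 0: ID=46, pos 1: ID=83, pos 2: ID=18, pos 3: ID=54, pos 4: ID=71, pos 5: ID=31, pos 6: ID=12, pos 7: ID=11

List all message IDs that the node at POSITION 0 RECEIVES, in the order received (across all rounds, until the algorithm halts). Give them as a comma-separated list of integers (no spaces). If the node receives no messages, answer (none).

Round 1: pos1(id83) recv 46: drop; pos2(id18) recv 83: fwd; pos3(id54) recv 18: drop; pos4(id71) recv 54: drop; pos5(id31) recv 71: fwd; pos6(id12) recv 31: fwd; pos7(id11) recv 12: fwd; pos0(id46) recv 11: drop
Round 2: pos3(id54) recv 83: fwd; pos6(id12) recv 71: fwd; pos7(id11) recv 31: fwd; pos0(id46) recv 12: drop
Round 3: pos4(id71) recv 83: fwd; pos7(id11) recv 71: fwd; pos0(id46) recv 31: drop
Round 4: pos5(id31) recv 83: fwd; pos0(id46) recv 71: fwd
Round 5: pos6(id12) recv 83: fwd; pos1(id83) recv 71: drop
Round 6: pos7(id11) recv 83: fwd
Round 7: pos0(id46) recv 83: fwd
Round 8: pos1(id83) recv 83: ELECTED

Answer: 11,12,31,71,83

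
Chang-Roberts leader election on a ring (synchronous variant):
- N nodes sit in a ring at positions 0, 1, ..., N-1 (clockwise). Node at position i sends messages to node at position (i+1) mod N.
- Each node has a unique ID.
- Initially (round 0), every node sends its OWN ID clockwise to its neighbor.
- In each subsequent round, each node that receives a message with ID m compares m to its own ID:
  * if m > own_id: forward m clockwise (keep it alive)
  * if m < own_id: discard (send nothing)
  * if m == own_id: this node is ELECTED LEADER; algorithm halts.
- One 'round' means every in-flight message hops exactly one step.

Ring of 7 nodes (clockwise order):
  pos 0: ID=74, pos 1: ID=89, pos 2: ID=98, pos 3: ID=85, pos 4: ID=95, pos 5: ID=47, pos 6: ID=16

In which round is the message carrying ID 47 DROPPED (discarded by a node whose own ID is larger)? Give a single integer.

Round 1: pos1(id89) recv 74: drop; pos2(id98) recv 89: drop; pos3(id85) recv 98: fwd; pos4(id95) recv 85: drop; pos5(id47) recv 95: fwd; pos6(id16) recv 47: fwd; pos0(id74) recv 16: drop
Round 2: pos4(id95) recv 98: fwd; pos6(id16) recv 95: fwd; pos0(id74) recv 47: drop
Round 3: pos5(id47) recv 98: fwd; pos0(id74) recv 95: fwd
Round 4: pos6(id16) recv 98: fwd; pos1(id89) recv 95: fwd
Round 5: pos0(id74) recv 98: fwd; pos2(id98) recv 95: drop
Round 6: pos1(id89) recv 98: fwd
Round 7: pos2(id98) recv 98: ELECTED
Message ID 47 originates at pos 5; dropped at pos 0 in round 2

Answer: 2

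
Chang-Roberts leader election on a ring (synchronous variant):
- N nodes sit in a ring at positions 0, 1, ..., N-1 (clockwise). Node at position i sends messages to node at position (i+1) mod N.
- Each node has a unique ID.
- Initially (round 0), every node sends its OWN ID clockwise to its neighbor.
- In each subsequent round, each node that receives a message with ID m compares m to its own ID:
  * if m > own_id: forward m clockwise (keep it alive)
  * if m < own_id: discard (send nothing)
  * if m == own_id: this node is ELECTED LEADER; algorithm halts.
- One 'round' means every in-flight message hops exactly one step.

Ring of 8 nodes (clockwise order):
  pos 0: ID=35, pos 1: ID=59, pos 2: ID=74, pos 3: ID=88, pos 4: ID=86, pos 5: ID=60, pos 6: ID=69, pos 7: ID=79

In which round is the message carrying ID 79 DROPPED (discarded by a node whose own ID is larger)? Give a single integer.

Answer: 4

Derivation:
Round 1: pos1(id59) recv 35: drop; pos2(id74) recv 59: drop; pos3(id88) recv 74: drop; pos4(id86) recv 88: fwd; pos5(id60) recv 86: fwd; pos6(id69) recv 60: drop; pos7(id79) recv 69: drop; pos0(id35) recv 79: fwd
Round 2: pos5(id60) recv 88: fwd; pos6(id69) recv 86: fwd; pos1(id59) recv 79: fwd
Round 3: pos6(id69) recv 88: fwd; pos7(id79) recv 86: fwd; pos2(id74) recv 79: fwd
Round 4: pos7(id79) recv 88: fwd; pos0(id35) recv 86: fwd; pos3(id88) recv 79: drop
Round 5: pos0(id35) recv 88: fwd; pos1(id59) recv 86: fwd
Round 6: pos1(id59) recv 88: fwd; pos2(id74) recv 86: fwd
Round 7: pos2(id74) recv 88: fwd; pos3(id88) recv 86: drop
Round 8: pos3(id88) recv 88: ELECTED
Message ID 79 originates at pos 7; dropped at pos 3 in round 4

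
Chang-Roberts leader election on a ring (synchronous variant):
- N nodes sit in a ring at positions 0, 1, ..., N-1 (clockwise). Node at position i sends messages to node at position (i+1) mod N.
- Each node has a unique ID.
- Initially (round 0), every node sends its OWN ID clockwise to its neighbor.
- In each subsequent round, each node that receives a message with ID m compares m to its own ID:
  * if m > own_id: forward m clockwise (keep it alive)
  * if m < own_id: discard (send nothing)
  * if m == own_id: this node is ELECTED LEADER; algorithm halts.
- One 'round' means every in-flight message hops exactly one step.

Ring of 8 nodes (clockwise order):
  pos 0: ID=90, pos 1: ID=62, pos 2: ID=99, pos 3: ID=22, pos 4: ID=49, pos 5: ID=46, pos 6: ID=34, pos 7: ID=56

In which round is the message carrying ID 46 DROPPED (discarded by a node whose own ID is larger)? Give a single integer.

Round 1: pos1(id62) recv 90: fwd; pos2(id99) recv 62: drop; pos3(id22) recv 99: fwd; pos4(id49) recv 22: drop; pos5(id46) recv 49: fwd; pos6(id34) recv 46: fwd; pos7(id56) recv 34: drop; pos0(id90) recv 56: drop
Round 2: pos2(id99) recv 90: drop; pos4(id49) recv 99: fwd; pos6(id34) recv 49: fwd; pos7(id56) recv 46: drop
Round 3: pos5(id46) recv 99: fwd; pos7(id56) recv 49: drop
Round 4: pos6(id34) recv 99: fwd
Round 5: pos7(id56) recv 99: fwd
Round 6: pos0(id90) recv 99: fwd
Round 7: pos1(id62) recv 99: fwd
Round 8: pos2(id99) recv 99: ELECTED
Message ID 46 originates at pos 5; dropped at pos 7 in round 2

Answer: 2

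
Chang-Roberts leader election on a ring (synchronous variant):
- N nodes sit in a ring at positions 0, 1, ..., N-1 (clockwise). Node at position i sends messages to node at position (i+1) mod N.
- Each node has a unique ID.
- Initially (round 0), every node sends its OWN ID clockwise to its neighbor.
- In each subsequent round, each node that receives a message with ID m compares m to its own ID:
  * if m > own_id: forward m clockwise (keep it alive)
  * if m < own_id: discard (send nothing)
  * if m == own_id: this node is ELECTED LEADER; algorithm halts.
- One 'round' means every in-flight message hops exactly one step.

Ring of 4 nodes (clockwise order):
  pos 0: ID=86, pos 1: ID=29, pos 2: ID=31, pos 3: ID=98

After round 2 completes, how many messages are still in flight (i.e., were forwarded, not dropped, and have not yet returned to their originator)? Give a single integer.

Answer: 2

Derivation:
Round 1: pos1(id29) recv 86: fwd; pos2(id31) recv 29: drop; pos3(id98) recv 31: drop; pos0(id86) recv 98: fwd
Round 2: pos2(id31) recv 86: fwd; pos1(id29) recv 98: fwd
After round 2: 2 messages still in flight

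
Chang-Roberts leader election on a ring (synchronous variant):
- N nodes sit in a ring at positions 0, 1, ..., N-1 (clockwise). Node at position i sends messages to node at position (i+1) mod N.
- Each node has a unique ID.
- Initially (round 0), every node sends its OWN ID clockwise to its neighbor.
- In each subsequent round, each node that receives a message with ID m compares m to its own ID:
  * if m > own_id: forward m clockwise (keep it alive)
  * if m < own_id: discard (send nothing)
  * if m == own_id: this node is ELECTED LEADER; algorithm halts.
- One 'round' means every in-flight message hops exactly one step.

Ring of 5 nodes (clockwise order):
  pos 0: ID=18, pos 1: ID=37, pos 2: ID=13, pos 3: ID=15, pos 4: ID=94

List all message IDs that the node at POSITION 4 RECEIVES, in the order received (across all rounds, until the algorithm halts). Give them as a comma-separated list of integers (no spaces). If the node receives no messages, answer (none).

Answer: 15,37,94

Derivation:
Round 1: pos1(id37) recv 18: drop; pos2(id13) recv 37: fwd; pos3(id15) recv 13: drop; pos4(id94) recv 15: drop; pos0(id18) recv 94: fwd
Round 2: pos3(id15) recv 37: fwd; pos1(id37) recv 94: fwd
Round 3: pos4(id94) recv 37: drop; pos2(id13) recv 94: fwd
Round 4: pos3(id15) recv 94: fwd
Round 5: pos4(id94) recv 94: ELECTED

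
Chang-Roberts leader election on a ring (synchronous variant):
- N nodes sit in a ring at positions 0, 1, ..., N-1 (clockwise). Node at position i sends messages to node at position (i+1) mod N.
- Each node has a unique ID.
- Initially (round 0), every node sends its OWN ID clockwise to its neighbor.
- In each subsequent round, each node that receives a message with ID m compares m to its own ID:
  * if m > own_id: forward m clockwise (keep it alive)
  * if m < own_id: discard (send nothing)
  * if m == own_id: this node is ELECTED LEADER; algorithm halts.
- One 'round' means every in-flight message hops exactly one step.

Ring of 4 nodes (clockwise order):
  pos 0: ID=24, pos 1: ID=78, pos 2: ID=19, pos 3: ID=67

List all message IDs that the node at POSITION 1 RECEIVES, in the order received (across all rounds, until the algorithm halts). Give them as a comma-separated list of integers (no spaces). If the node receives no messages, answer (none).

Round 1: pos1(id78) recv 24: drop; pos2(id19) recv 78: fwd; pos3(id67) recv 19: drop; pos0(id24) recv 67: fwd
Round 2: pos3(id67) recv 78: fwd; pos1(id78) recv 67: drop
Round 3: pos0(id24) recv 78: fwd
Round 4: pos1(id78) recv 78: ELECTED

Answer: 24,67,78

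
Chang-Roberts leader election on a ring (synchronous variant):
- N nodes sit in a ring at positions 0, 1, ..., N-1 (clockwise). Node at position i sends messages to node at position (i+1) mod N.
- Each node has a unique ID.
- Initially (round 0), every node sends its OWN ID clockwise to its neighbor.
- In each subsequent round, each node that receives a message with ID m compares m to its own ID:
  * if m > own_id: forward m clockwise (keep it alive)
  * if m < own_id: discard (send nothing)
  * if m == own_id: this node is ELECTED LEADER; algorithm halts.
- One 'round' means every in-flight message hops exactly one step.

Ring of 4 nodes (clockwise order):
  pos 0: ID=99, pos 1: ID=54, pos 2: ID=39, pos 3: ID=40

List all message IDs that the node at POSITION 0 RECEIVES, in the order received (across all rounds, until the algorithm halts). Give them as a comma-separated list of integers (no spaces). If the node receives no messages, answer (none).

Answer: 40,54,99

Derivation:
Round 1: pos1(id54) recv 99: fwd; pos2(id39) recv 54: fwd; pos3(id40) recv 39: drop; pos0(id99) recv 40: drop
Round 2: pos2(id39) recv 99: fwd; pos3(id40) recv 54: fwd
Round 3: pos3(id40) recv 99: fwd; pos0(id99) recv 54: drop
Round 4: pos0(id99) recv 99: ELECTED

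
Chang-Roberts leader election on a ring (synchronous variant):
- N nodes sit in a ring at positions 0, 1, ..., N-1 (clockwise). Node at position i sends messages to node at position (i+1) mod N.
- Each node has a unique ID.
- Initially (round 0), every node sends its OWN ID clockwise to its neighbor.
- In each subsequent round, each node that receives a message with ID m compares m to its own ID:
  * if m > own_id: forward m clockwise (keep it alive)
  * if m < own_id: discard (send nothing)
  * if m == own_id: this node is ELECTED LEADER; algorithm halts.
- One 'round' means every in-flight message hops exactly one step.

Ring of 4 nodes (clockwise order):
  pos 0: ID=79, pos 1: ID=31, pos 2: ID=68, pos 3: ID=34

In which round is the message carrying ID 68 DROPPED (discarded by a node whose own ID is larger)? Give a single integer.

Round 1: pos1(id31) recv 79: fwd; pos2(id68) recv 31: drop; pos3(id34) recv 68: fwd; pos0(id79) recv 34: drop
Round 2: pos2(id68) recv 79: fwd; pos0(id79) recv 68: drop
Round 3: pos3(id34) recv 79: fwd
Round 4: pos0(id79) recv 79: ELECTED
Message ID 68 originates at pos 2; dropped at pos 0 in round 2

Answer: 2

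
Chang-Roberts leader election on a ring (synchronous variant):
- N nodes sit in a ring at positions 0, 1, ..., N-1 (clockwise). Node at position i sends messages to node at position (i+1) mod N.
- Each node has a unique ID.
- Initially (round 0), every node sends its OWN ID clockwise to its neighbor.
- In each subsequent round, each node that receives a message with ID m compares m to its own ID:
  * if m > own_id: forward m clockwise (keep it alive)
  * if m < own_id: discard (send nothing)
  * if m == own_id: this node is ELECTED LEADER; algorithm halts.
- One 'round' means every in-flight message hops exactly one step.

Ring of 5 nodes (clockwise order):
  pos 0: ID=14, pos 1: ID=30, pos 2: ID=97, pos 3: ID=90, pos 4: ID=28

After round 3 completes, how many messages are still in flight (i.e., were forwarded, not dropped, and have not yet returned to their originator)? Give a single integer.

Answer: 2

Derivation:
Round 1: pos1(id30) recv 14: drop; pos2(id97) recv 30: drop; pos3(id90) recv 97: fwd; pos4(id28) recv 90: fwd; pos0(id14) recv 28: fwd
Round 2: pos4(id28) recv 97: fwd; pos0(id14) recv 90: fwd; pos1(id30) recv 28: drop
Round 3: pos0(id14) recv 97: fwd; pos1(id30) recv 90: fwd
After round 3: 2 messages still in flight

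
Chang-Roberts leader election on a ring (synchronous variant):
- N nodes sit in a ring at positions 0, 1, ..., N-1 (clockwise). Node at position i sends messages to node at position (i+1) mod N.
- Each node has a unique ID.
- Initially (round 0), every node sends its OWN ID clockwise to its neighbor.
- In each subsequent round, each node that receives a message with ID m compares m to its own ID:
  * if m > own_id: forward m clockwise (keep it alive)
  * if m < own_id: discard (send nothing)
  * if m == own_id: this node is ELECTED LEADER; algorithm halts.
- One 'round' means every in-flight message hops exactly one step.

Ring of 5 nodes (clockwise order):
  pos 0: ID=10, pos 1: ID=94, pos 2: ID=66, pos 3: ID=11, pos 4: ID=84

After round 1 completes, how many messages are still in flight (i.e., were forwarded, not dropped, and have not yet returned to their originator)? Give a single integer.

Answer: 3

Derivation:
Round 1: pos1(id94) recv 10: drop; pos2(id66) recv 94: fwd; pos3(id11) recv 66: fwd; pos4(id84) recv 11: drop; pos0(id10) recv 84: fwd
After round 1: 3 messages still in flight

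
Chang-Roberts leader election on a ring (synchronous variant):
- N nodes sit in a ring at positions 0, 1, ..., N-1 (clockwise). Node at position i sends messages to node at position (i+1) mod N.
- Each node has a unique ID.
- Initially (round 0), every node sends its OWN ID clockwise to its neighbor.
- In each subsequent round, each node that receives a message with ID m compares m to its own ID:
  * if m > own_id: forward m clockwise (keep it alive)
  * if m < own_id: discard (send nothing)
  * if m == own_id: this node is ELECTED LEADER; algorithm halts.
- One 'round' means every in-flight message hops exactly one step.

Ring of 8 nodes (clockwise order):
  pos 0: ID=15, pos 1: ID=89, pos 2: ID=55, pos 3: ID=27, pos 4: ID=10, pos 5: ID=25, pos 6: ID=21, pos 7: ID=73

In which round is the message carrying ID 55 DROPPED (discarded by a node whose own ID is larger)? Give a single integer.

Round 1: pos1(id89) recv 15: drop; pos2(id55) recv 89: fwd; pos3(id27) recv 55: fwd; pos4(id10) recv 27: fwd; pos5(id25) recv 10: drop; pos6(id21) recv 25: fwd; pos7(id73) recv 21: drop; pos0(id15) recv 73: fwd
Round 2: pos3(id27) recv 89: fwd; pos4(id10) recv 55: fwd; pos5(id25) recv 27: fwd; pos7(id73) recv 25: drop; pos1(id89) recv 73: drop
Round 3: pos4(id10) recv 89: fwd; pos5(id25) recv 55: fwd; pos6(id21) recv 27: fwd
Round 4: pos5(id25) recv 89: fwd; pos6(id21) recv 55: fwd; pos7(id73) recv 27: drop
Round 5: pos6(id21) recv 89: fwd; pos7(id73) recv 55: drop
Round 6: pos7(id73) recv 89: fwd
Round 7: pos0(id15) recv 89: fwd
Round 8: pos1(id89) recv 89: ELECTED
Message ID 55 originates at pos 2; dropped at pos 7 in round 5

Answer: 5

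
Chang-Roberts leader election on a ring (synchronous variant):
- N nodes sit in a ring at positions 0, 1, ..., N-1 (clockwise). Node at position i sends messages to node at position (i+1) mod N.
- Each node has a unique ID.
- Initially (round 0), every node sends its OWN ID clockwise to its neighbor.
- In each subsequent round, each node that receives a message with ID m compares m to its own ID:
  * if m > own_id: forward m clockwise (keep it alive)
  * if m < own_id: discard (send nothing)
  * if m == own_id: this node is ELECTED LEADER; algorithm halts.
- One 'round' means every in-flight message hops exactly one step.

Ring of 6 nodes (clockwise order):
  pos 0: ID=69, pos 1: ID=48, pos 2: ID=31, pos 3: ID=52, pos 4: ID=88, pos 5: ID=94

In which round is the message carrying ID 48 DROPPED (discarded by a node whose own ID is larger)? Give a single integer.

Round 1: pos1(id48) recv 69: fwd; pos2(id31) recv 48: fwd; pos3(id52) recv 31: drop; pos4(id88) recv 52: drop; pos5(id94) recv 88: drop; pos0(id69) recv 94: fwd
Round 2: pos2(id31) recv 69: fwd; pos3(id52) recv 48: drop; pos1(id48) recv 94: fwd
Round 3: pos3(id52) recv 69: fwd; pos2(id31) recv 94: fwd
Round 4: pos4(id88) recv 69: drop; pos3(id52) recv 94: fwd
Round 5: pos4(id88) recv 94: fwd
Round 6: pos5(id94) recv 94: ELECTED
Message ID 48 originates at pos 1; dropped at pos 3 in round 2

Answer: 2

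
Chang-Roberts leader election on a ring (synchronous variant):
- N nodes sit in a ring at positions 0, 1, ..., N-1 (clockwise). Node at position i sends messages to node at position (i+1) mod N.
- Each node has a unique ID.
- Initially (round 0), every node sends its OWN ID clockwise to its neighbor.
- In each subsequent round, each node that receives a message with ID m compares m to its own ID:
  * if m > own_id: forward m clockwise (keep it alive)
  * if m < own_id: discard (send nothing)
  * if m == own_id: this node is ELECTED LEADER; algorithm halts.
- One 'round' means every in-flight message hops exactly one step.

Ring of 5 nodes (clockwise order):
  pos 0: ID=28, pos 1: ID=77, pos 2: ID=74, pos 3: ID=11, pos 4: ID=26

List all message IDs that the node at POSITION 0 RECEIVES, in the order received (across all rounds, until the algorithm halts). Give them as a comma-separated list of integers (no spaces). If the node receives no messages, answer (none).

Round 1: pos1(id77) recv 28: drop; pos2(id74) recv 77: fwd; pos3(id11) recv 74: fwd; pos4(id26) recv 11: drop; pos0(id28) recv 26: drop
Round 2: pos3(id11) recv 77: fwd; pos4(id26) recv 74: fwd
Round 3: pos4(id26) recv 77: fwd; pos0(id28) recv 74: fwd
Round 4: pos0(id28) recv 77: fwd; pos1(id77) recv 74: drop
Round 5: pos1(id77) recv 77: ELECTED

Answer: 26,74,77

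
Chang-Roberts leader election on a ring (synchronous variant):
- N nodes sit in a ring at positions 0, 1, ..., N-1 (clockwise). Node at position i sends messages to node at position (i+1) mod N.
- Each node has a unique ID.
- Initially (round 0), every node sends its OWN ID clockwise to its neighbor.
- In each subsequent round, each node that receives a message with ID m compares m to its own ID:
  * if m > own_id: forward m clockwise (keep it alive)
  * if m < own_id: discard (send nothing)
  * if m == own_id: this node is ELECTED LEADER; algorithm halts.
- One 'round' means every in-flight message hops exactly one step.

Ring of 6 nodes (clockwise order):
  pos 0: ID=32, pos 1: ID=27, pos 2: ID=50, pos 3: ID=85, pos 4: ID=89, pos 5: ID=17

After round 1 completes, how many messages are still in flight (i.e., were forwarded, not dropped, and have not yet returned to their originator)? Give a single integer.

Round 1: pos1(id27) recv 32: fwd; pos2(id50) recv 27: drop; pos3(id85) recv 50: drop; pos4(id89) recv 85: drop; pos5(id17) recv 89: fwd; pos0(id32) recv 17: drop
After round 1: 2 messages still in flight

Answer: 2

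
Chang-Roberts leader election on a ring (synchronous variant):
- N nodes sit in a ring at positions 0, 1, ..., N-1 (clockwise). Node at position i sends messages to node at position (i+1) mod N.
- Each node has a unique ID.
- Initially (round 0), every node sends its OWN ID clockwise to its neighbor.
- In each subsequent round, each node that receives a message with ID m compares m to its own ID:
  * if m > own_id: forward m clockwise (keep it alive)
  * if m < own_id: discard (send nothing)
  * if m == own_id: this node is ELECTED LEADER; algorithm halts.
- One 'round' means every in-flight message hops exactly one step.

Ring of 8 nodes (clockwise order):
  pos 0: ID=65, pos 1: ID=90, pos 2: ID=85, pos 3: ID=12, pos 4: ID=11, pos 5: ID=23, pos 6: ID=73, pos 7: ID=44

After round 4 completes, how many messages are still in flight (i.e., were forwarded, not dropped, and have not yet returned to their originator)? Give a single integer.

Round 1: pos1(id90) recv 65: drop; pos2(id85) recv 90: fwd; pos3(id12) recv 85: fwd; pos4(id11) recv 12: fwd; pos5(id23) recv 11: drop; pos6(id73) recv 23: drop; pos7(id44) recv 73: fwd; pos0(id65) recv 44: drop
Round 2: pos3(id12) recv 90: fwd; pos4(id11) recv 85: fwd; pos5(id23) recv 12: drop; pos0(id65) recv 73: fwd
Round 3: pos4(id11) recv 90: fwd; pos5(id23) recv 85: fwd; pos1(id90) recv 73: drop
Round 4: pos5(id23) recv 90: fwd; pos6(id73) recv 85: fwd
After round 4: 2 messages still in flight

Answer: 2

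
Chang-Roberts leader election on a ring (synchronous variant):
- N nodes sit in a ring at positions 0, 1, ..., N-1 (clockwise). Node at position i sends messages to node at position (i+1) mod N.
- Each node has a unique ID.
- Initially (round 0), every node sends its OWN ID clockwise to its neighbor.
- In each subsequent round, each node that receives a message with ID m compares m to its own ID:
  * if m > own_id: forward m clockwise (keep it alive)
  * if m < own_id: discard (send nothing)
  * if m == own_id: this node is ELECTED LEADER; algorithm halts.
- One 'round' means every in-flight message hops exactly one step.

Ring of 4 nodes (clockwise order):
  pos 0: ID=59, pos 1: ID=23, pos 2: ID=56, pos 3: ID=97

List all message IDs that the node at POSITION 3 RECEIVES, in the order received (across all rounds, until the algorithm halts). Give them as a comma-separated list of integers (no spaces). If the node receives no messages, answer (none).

Answer: 56,59,97

Derivation:
Round 1: pos1(id23) recv 59: fwd; pos2(id56) recv 23: drop; pos3(id97) recv 56: drop; pos0(id59) recv 97: fwd
Round 2: pos2(id56) recv 59: fwd; pos1(id23) recv 97: fwd
Round 3: pos3(id97) recv 59: drop; pos2(id56) recv 97: fwd
Round 4: pos3(id97) recv 97: ELECTED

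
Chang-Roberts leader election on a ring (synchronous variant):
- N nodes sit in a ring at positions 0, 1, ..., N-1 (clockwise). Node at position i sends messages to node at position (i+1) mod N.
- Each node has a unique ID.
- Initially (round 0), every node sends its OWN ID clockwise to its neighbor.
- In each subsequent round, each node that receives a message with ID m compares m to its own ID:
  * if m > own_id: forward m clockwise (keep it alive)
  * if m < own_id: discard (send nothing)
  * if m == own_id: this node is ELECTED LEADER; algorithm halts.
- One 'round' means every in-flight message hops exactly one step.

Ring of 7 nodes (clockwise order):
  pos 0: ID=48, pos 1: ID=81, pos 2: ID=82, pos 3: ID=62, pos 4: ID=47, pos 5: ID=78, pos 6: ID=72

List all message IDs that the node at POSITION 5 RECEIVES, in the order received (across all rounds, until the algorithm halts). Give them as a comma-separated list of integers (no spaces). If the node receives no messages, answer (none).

Answer: 47,62,82

Derivation:
Round 1: pos1(id81) recv 48: drop; pos2(id82) recv 81: drop; pos3(id62) recv 82: fwd; pos4(id47) recv 62: fwd; pos5(id78) recv 47: drop; pos6(id72) recv 78: fwd; pos0(id48) recv 72: fwd
Round 2: pos4(id47) recv 82: fwd; pos5(id78) recv 62: drop; pos0(id48) recv 78: fwd; pos1(id81) recv 72: drop
Round 3: pos5(id78) recv 82: fwd; pos1(id81) recv 78: drop
Round 4: pos6(id72) recv 82: fwd
Round 5: pos0(id48) recv 82: fwd
Round 6: pos1(id81) recv 82: fwd
Round 7: pos2(id82) recv 82: ELECTED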